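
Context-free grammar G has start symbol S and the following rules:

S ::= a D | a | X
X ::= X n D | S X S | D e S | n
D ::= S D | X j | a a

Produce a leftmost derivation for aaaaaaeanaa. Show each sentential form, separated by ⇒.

S ⇒ X ⇒ XnD ⇒ DeSnD ⇒ SDeSnD ⇒ aDDeSnD ⇒ aaaDeSnD ⇒ aaaSDeSnD ⇒ aaaaDeSnD ⇒ aaaaaaeSnD ⇒ aaaaaaeanD ⇒ aaaaaaeanaa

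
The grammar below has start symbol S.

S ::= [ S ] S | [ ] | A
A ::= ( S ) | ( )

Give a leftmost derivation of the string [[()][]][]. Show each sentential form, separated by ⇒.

S ⇒ [S]S   [S ::= [ S ] S]
[S]S ⇒ [[S]S]S   [S ::= [ S ] S]
[[S]S]S ⇒ [[A]S]S   [S ::= A]
[[A]S]S ⇒ [[()]S]S   [A ::= ( )]
[[()]S]S ⇒ [[()][]]S   [S ::= [ ]]
[[()][]]S ⇒ [[()][]][]   [S ::= [ ]]

S ⇒ [S]S ⇒ [[S]S]S ⇒ [[A]S]S ⇒ [[()]S]S ⇒ [[()][]]S ⇒ [[()][]][]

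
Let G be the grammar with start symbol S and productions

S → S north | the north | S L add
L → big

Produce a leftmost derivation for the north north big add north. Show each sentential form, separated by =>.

S => S north   [S → S north]
S north => S L add north   [S → S L add]
S L add north => S north L add north   [S → S north]
S north L add north => the north north L add north   [S → the north]
the north north L add north => the north north big add north   [L → big]

S => S north => S L add north => S north L add north => the north north L add north => the north north big add north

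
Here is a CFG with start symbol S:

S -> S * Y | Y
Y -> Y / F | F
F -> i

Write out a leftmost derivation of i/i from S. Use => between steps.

S => Y   [S -> Y]
Y => Y/F   [Y -> Y / F]
Y/F => F/F   [Y -> F]
F/F => i/F   [F -> i]
i/F => i/i   [F -> i]

S => Y => Y/F => F/F => i/F => i/i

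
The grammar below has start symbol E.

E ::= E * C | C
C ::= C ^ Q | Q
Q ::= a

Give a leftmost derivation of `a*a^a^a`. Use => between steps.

E => E*C   [E ::= E * C]
E*C => C*C   [E ::= C]
C*C => Q*C   [C ::= Q]
Q*C => a*C   [Q ::= a]
a*C => a*C^Q   [C ::= C ^ Q]
a*C^Q => a*C^Q^Q   [C ::= C ^ Q]
a*C^Q^Q => a*Q^Q^Q   [C ::= Q]
a*Q^Q^Q => a*a^Q^Q   [Q ::= a]
a*a^Q^Q => a*a^a^Q   [Q ::= a]
a*a^a^Q => a*a^a^a   [Q ::= a]

E => E*C => C*C => Q*C => a*C => a*C^Q => a*C^Q^Q => a*Q^Q^Q => a*a^Q^Q => a*a^a^Q => a*a^a^a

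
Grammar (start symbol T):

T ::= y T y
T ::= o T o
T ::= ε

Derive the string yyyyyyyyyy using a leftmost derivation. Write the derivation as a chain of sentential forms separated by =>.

T => yTy   [T ::= y T y]
yTy => yyTyy   [T ::= y T y]
yyTyy => yyyTyyy   [T ::= y T y]
yyyTyyy => yyyyTyyyy   [T ::= y T y]
yyyyTyyyy => yyyyyTyyyyy   [T ::= y T y]
yyyyyTyyyyy => yyyyyyyyyy   [T ::= ε]

T => yTy => yyTyy => yyyTyyy => yyyyTyyyy => yyyyyTyyyyy => yyyyyyyyyy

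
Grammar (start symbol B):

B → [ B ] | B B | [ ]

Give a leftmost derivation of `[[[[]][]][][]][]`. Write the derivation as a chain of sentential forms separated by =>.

B => BB => [B]B => [BB]B => [BBB]B => [[B]BB]B => [[BB]BB]B => [[[B]B]BB]B => [[[[]]B]BB]B => [[[[]][]]BB]B => [[[[]][]][]B]B => [[[[]][]][][]]B => [[[[]][]][][]][]

B => BB   [B → B B]
BB => [B]B   [B → [ B ]]
[B]B => [BB]B   [B → B B]
[BB]B => [BBB]B   [B → B B]
[BBB]B => [[B]BB]B   [B → [ B ]]
[[B]BB]B => [[BB]BB]B   [B → B B]
[[BB]BB]B => [[[B]B]BB]B   [B → [ B ]]
[[[B]B]BB]B => [[[[]]B]BB]B   [B → [ ]]
[[[[]]B]BB]B => [[[[]][]]BB]B   [B → [ ]]
[[[[]][]]BB]B => [[[[]][]][]B]B   [B → [ ]]
[[[[]][]][]B]B => [[[[]][]][][]]B   [B → [ ]]
[[[[]][]][][]]B => [[[[]][]][][]][]   [B → [ ]]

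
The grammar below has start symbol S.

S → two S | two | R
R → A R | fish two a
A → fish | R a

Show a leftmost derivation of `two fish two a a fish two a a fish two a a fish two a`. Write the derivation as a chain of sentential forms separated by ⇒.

S ⇒ two S   [S → two S]
two S ⇒ two R   [S → R]
two R ⇒ two A R   [R → A R]
two A R ⇒ two R a R   [A → R a]
two R a R ⇒ two A R a R   [R → A R]
two A R a R ⇒ two R a R a R   [A → R a]
two R a R a R ⇒ two fish two a a R a R   [R → fish two a]
two fish two a a R a R ⇒ two fish two a a A R a R   [R → A R]
two fish two a a A R a R ⇒ two fish two a a R a R a R   [A → R a]
two fish two a a R a R a R ⇒ two fish two a a fish two a a R a R   [R → fish two a]
two fish two a a fish two a a R a R ⇒ two fish two a a fish two a a fish two a a R   [R → fish two a]
two fish two a a fish two a a fish two a a R ⇒ two fish two a a fish two a a fish two a a fish two a   [R → fish two a]

S ⇒ two S ⇒ two R ⇒ two A R ⇒ two R a R ⇒ two A R a R ⇒ two R a R a R ⇒ two fish two a a R a R ⇒ two fish two a a A R a R ⇒ two fish two a a R a R a R ⇒ two fish two a a fish two a a R a R ⇒ two fish two a a fish two a a fish two a a R ⇒ two fish two a a fish two a a fish two a a fish two a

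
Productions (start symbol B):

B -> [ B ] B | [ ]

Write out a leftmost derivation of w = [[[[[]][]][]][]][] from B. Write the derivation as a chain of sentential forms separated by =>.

B => [B]B => [[B]B]B => [[[B]B]B]B => [[[[B]B]B]B]B => [[[[[]]B]B]B]B => [[[[[]][]]B]B]B => [[[[[]][]][]]B]B => [[[[[]][]][]][]]B => [[[[[]][]][]][]][]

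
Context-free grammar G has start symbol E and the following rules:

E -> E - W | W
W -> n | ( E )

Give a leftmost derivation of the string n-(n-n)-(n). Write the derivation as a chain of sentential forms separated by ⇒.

E ⇒ E-W   [E -> E - W]
E-W ⇒ E-W-W   [E -> E - W]
E-W-W ⇒ W-W-W   [E -> W]
W-W-W ⇒ n-W-W   [W -> n]
n-W-W ⇒ n-(E)-W   [W -> ( E )]
n-(E)-W ⇒ n-(E-W)-W   [E -> E - W]
n-(E-W)-W ⇒ n-(W-W)-W   [E -> W]
n-(W-W)-W ⇒ n-(n-W)-W   [W -> n]
n-(n-W)-W ⇒ n-(n-n)-W   [W -> n]
n-(n-n)-W ⇒ n-(n-n)-(E)   [W -> ( E )]
n-(n-n)-(E) ⇒ n-(n-n)-(W)   [E -> W]
n-(n-n)-(W) ⇒ n-(n-n)-(n)   [W -> n]

E ⇒ E-W ⇒ E-W-W ⇒ W-W-W ⇒ n-W-W ⇒ n-(E)-W ⇒ n-(E-W)-W ⇒ n-(W-W)-W ⇒ n-(n-W)-W ⇒ n-(n-n)-W ⇒ n-(n-n)-(E) ⇒ n-(n-n)-(W) ⇒ n-(n-n)-(n)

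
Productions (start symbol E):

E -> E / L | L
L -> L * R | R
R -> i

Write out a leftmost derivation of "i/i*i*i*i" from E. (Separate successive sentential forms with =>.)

E => E/L   [E -> E / L]
E/L => L/L   [E -> L]
L/L => R/L   [L -> R]
R/L => i/L   [R -> i]
i/L => i/L*R   [L -> L * R]
i/L*R => i/L*R*R   [L -> L * R]
i/L*R*R => i/L*R*R*R   [L -> L * R]
i/L*R*R*R => i/R*R*R*R   [L -> R]
i/R*R*R*R => i/i*R*R*R   [R -> i]
i/i*R*R*R => i/i*i*R*R   [R -> i]
i/i*i*R*R => i/i*i*i*R   [R -> i]
i/i*i*i*R => i/i*i*i*i   [R -> i]

E => E/L => L/L => R/L => i/L => i/L*R => i/L*R*R => i/L*R*R*R => i/R*R*R*R => i/i*R*R*R => i/i*i*R*R => i/i*i*i*R => i/i*i*i*i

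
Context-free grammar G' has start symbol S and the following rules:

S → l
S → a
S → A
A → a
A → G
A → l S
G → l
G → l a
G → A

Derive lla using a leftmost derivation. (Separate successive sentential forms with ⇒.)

S⇒A⇒lS⇒lA⇒lG⇒lla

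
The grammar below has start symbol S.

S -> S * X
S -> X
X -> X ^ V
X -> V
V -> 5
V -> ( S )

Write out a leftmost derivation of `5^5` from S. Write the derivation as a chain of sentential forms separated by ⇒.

S⇒X⇒X^V⇒V^V⇒5^V⇒5^5

S ⇒ X   [S -> X]
X ⇒ X^V   [X -> X ^ V]
X^V ⇒ V^V   [X -> V]
V^V ⇒ 5^V   [V -> 5]
5^V ⇒ 5^5   [V -> 5]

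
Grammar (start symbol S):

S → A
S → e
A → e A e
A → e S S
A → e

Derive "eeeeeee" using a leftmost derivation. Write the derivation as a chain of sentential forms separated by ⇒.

S ⇒ A ⇒ eAe ⇒ eeSSe ⇒ eeASe ⇒ eeeSe ⇒ eeeAe ⇒ eeeeSSe ⇒ eeeeeSe ⇒ eeeeeAe ⇒ eeeeeee

S ⇒ A   [S → A]
A ⇒ eAe   [A → e A e]
eAe ⇒ eeSSe   [A → e S S]
eeSSe ⇒ eeASe   [S → A]
eeASe ⇒ eeeSe   [A → e]
eeeSe ⇒ eeeAe   [S → A]
eeeAe ⇒ eeeeSSe   [A → e S S]
eeeeSSe ⇒ eeeeeSe   [S → e]
eeeeeSe ⇒ eeeeeAe   [S → A]
eeeeeAe ⇒ eeeeeee   [A → e]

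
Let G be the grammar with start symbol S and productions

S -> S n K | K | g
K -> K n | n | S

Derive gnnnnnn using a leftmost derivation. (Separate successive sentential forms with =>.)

S => K => Kn => Knn => Snn => SnKnn => gnKnn => gnKnnn => gnKnnnn => gnnnnnn

S => K   [S -> K]
K => Kn   [K -> K n]
Kn => Knn   [K -> K n]
Knn => Snn   [K -> S]
Snn => SnKnn   [S -> S n K]
SnKnn => gnKnn   [S -> g]
gnKnn => gnKnnn   [K -> K n]
gnKnnn => gnKnnnn   [K -> K n]
gnKnnnn => gnnnnnn   [K -> n]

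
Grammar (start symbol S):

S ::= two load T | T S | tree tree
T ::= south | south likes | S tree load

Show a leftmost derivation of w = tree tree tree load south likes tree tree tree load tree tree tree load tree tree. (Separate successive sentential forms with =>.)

S => T S => S tree load S => T S tree load S => S tree load S tree load S => tree tree tree load S tree load S => tree tree tree load T S tree load S => tree tree tree load south likes S tree load S => tree tree tree load south likes T S tree load S => tree tree tree load south likes S tree load S tree load S => tree tree tree load south likes tree tree tree load S tree load S => tree tree tree load south likes tree tree tree load tree tree tree load S => tree tree tree load south likes tree tree tree load tree tree tree load tree tree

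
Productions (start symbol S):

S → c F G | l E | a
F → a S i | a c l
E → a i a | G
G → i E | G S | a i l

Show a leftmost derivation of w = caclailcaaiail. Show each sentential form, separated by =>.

S=>cFG=>caclG=>caclGS=>caclailS=>caclailcFG=>caclailcaSiG=>caclailcaaiG=>caclailcaaiail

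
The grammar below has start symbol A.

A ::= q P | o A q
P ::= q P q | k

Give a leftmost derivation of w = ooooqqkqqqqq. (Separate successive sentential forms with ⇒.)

A⇒oAq⇒ooAqq⇒oooAqqq⇒ooooAqqqq⇒ooooqPqqqq⇒ooooqqPqqqqq⇒ooooqqkqqqqq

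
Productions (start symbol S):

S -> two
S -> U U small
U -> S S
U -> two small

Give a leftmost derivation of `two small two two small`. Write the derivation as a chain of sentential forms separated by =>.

S => U U small   [S -> U U small]
U U small => two small U small   [U -> two small]
two small U small => two small S S small   [U -> S S]
two small S S small => two small two S small   [S -> two]
two small two S small => two small two two small   [S -> two]

S => U U small => two small U small => two small S S small => two small two S small => two small two two small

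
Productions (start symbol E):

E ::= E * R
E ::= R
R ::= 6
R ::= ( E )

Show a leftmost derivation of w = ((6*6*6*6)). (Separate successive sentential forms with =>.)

E=>R=>(E)=>(R)=>((E))=>((E*R))=>((E*R*R))=>((E*R*R*R))=>((R*R*R*R))=>((6*R*R*R))=>((6*6*R*R))=>((6*6*6*R))=>((6*6*6*6))

E => R   [E ::= R]
R => (E)   [R ::= ( E )]
(E) => (R)   [E ::= R]
(R) => ((E))   [R ::= ( E )]
((E)) => ((E*R))   [E ::= E * R]
((E*R)) => ((E*R*R))   [E ::= E * R]
((E*R*R)) => ((E*R*R*R))   [E ::= E * R]
((E*R*R*R)) => ((R*R*R*R))   [E ::= R]
((R*R*R*R)) => ((6*R*R*R))   [R ::= 6]
((6*R*R*R)) => ((6*6*R*R))   [R ::= 6]
((6*6*R*R)) => ((6*6*6*R))   [R ::= 6]
((6*6*6*R)) => ((6*6*6*6))   [R ::= 6]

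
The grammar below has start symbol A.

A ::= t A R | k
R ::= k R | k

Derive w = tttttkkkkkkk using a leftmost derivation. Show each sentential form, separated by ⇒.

A⇒tAR⇒ttARR⇒tttARRR⇒ttttARRRR⇒tttttARRRRR⇒tttttkRRRRR⇒tttttkkRRRR⇒tttttkkkRRR⇒tttttkkkkRRR⇒tttttkkkkkRR⇒tttttkkkkkkR⇒tttttkkkkkkk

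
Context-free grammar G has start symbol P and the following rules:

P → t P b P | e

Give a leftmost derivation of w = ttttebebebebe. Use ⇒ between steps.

P⇒tPbP⇒ttPbPbP⇒tttPbPbPbP⇒ttttPbPbPbPbP⇒ttttebPbPbPbP⇒ttttebebPbPbP⇒ttttebebebPbP⇒ttttebebebebP⇒ttttebebebebe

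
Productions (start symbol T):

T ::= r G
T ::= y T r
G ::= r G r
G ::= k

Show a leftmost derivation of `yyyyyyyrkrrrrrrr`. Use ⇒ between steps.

T⇒yTr⇒yyTrr⇒yyyTrrr⇒yyyyTrrrr⇒yyyyyTrrrrr⇒yyyyyyTrrrrrr⇒yyyyyyyTrrrrrrr⇒yyyyyyyrGrrrrrrr⇒yyyyyyyrkrrrrrrr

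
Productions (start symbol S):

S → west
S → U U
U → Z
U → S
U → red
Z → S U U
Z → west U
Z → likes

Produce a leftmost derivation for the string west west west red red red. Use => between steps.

S => U U => Z U => S U U U => west U U U => west Z U U => west S U U U U => west west U U U U => west west S U U U => west west west U U U => west west west red U U => west west west red red U => west west west red red red

S => U U   [S → U U]
U U => Z U   [U → Z]
Z U => S U U U   [Z → S U U]
S U U U => west U U U   [S → west]
west U U U => west Z U U   [U → Z]
west Z U U => west S U U U U   [Z → S U U]
west S U U U U => west west U U U U   [S → west]
west west U U U U => west west S U U U   [U → S]
west west S U U U => west west west U U U   [S → west]
west west west U U U => west west west red U U   [U → red]
west west west red U U => west west west red red U   [U → red]
west west west red red U => west west west red red red   [U → red]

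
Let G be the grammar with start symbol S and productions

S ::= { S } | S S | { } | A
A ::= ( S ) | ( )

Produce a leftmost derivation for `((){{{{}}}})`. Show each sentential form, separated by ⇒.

S ⇒ A   [S ::= A]
A ⇒ (S)   [A ::= ( S )]
(S) ⇒ (SS)   [S ::= S S]
(SS) ⇒ (AS)   [S ::= A]
(AS) ⇒ (()S)   [A ::= ( )]
(()S) ⇒ ((){S})   [S ::= { S }]
((){S}) ⇒ ((){{S}})   [S ::= { S }]
((){{S}}) ⇒ ((){{{S}}})   [S ::= { S }]
((){{{S}}}) ⇒ ((){{{{}}}})   [S ::= { }]

S⇒A⇒(S)⇒(SS)⇒(AS)⇒(()S)⇒((){S})⇒((){{S}})⇒((){{{S}}})⇒((){{{{}}}})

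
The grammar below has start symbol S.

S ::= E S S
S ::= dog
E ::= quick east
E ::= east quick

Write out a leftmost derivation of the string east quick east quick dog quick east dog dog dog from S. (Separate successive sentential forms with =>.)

S => E S S => east quick S S => east quick E S S S => east quick east quick S S S => east quick east quick dog S S => east quick east quick dog E S S S => east quick east quick dog quick east S S S => east quick east quick dog quick east dog S S => east quick east quick dog quick east dog dog S => east quick east quick dog quick east dog dog dog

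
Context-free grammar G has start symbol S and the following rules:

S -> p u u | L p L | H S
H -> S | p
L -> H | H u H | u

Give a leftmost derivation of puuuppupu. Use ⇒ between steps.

S ⇒ LpL   [S -> L p L]
LpL ⇒ HuHpL   [L -> H u H]
HuHpL ⇒ SuHpL   [H -> S]
SuHpL ⇒ puuuHpL   [S -> p u u]
puuuHpL ⇒ puuuSpL   [H -> S]
puuuSpL ⇒ puuuLpLpL   [S -> L p L]
puuuLpLpL ⇒ puuuHpLpL   [L -> H]
puuuHpLpL ⇒ puuuppLpL   [H -> p]
puuuppLpL ⇒ puuuppupL   [L -> u]
puuuppupL ⇒ puuuppupu   [L -> u]

S ⇒ LpL ⇒ HuHpL ⇒ SuHpL ⇒ puuuHpL ⇒ puuuSpL ⇒ puuuLpLpL ⇒ puuuHpLpL ⇒ puuuppLpL ⇒ puuuppupL ⇒ puuuppupu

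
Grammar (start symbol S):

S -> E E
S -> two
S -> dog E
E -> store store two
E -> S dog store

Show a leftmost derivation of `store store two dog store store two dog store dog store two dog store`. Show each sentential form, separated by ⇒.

S ⇒ E E ⇒ S dog store E ⇒ E E dog store E ⇒ store store two E dog store E ⇒ store store two S dog store dog store E ⇒ store store two dog E dog store dog store E ⇒ store store two dog store store two dog store dog store E ⇒ store store two dog store store two dog store dog store S dog store ⇒ store store two dog store store two dog store dog store two dog store

S ⇒ E E   [S -> E E]
E E ⇒ S dog store E   [E -> S dog store]
S dog store E ⇒ E E dog store E   [S -> E E]
E E dog store E ⇒ store store two E dog store E   [E -> store store two]
store store two E dog store E ⇒ store store two S dog store dog store E   [E -> S dog store]
store store two S dog store dog store E ⇒ store store two dog E dog store dog store E   [S -> dog E]
store store two dog E dog store dog store E ⇒ store store two dog store store two dog store dog store E   [E -> store store two]
store store two dog store store two dog store dog store E ⇒ store store two dog store store two dog store dog store S dog store   [E -> S dog store]
store store two dog store store two dog store dog store S dog store ⇒ store store two dog store store two dog store dog store two dog store   [S -> two]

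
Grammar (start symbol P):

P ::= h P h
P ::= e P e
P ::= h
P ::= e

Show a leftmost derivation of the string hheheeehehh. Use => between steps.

P=>hPh=>hhPhh=>hhePehh=>hhehPhehh=>hhehePehehh=>hheheeehehh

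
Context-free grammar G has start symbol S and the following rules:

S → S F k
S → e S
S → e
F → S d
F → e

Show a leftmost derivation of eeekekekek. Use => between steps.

S => eS => eSFk => eSFkFk => eSFkFkFk => eSFkFkFkFk => eeFkFkFkFk => eeekFkFkFk => eeekekFkFk => eeekekekFk => eeekekekek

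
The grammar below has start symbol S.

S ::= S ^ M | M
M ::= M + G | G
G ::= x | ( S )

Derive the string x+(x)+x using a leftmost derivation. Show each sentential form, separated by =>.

S=>M=>M+G=>M+G+G=>G+G+G=>x+G+G=>x+(S)+G=>x+(M)+G=>x+(G)+G=>x+(x)+G=>x+(x)+x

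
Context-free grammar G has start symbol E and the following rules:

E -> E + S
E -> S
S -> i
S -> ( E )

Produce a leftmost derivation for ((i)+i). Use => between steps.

E => S   [E -> S]
S => (E)   [S -> ( E )]
(E) => (E+S)   [E -> E + S]
(E+S) => (S+S)   [E -> S]
(S+S) => ((E)+S)   [S -> ( E )]
((E)+S) => ((S)+S)   [E -> S]
((S)+S) => ((i)+S)   [S -> i]
((i)+S) => ((i)+i)   [S -> i]

E => S => (E) => (E+S) => (S+S) => ((E)+S) => ((S)+S) => ((i)+S) => ((i)+i)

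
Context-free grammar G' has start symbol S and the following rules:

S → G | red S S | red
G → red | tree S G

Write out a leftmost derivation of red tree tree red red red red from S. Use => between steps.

S => red S S   [S → red S S]
red S S => red G S   [S → G]
red G S => red tree S G S   [G → tree S G]
red tree S G S => red tree G G S   [S → G]
red tree G G S => red tree tree S G G S   [G → tree S G]
red tree tree S G G S => red tree tree G G G S   [S → G]
red tree tree G G G S => red tree tree red G G S   [G → red]
red tree tree red G G S => red tree tree red red G S   [G → red]
red tree tree red red G S => red tree tree red red red S   [G → red]
red tree tree red red red S => red tree tree red red red red   [S → red]

S => red S S => red G S => red tree S G S => red tree G G S => red tree tree S G G S => red tree tree G G G S => red tree tree red G G S => red tree tree red red G S => red tree tree red red red S => red tree tree red red red red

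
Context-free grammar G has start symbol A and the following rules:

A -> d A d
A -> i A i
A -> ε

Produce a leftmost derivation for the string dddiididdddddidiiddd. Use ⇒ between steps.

A ⇒ dAd   [A -> d A d]
dAd ⇒ ddAdd   [A -> d A d]
ddAdd ⇒ dddAddd   [A -> d A d]
dddAddd ⇒ dddiAiddd   [A -> i A i]
dddiAiddd ⇒ dddiiAiiddd   [A -> i A i]
dddiiAiiddd ⇒ dddiidAdiiddd   [A -> d A d]
dddiidAdiiddd ⇒ dddiidiAidiiddd   [A -> i A i]
dddiidiAidiiddd ⇒ dddiididAdidiiddd   [A -> d A d]
dddiididAdidiiddd ⇒ dddiididdAddidiiddd   [A -> d A d]
dddiididdAddidiiddd ⇒ dddiididddAdddidiiddd   [A -> d A d]
dddiididddAdddidiiddd ⇒ dddiididdddddidiiddd   [A -> ε]

A ⇒ dAd ⇒ ddAdd ⇒ dddAddd ⇒ dddiAiddd ⇒ dddiiAiiddd ⇒ dddiidAdiiddd ⇒ dddiidiAidiiddd ⇒ dddiididAdidiiddd ⇒ dddiididdAddidiiddd ⇒ dddiididddAdddidiiddd ⇒ dddiididdddddidiiddd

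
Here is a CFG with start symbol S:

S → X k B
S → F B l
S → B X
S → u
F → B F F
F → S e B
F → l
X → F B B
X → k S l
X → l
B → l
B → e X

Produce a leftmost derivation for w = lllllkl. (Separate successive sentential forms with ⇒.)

S⇒XkB⇒FBBkB⇒BFFBBkB⇒lFFBBkB⇒llFBBkB⇒lllBBkB⇒llllBkB⇒lllllkB⇒lllllkl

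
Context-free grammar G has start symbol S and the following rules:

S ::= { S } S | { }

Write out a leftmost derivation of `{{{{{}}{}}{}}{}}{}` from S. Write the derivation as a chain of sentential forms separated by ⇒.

S ⇒ {S}S ⇒ {{S}S}S ⇒ {{{S}S}S}S ⇒ {{{{S}S}S}S}S ⇒ {{{{{}}S}S}S}S ⇒ {{{{{}}{}}S}S}S ⇒ {{{{{}}{}}{}}S}S ⇒ {{{{{}}{}}{}}{}}S ⇒ {{{{{}}{}}{}}{}}{}

S ⇒ {S}S   [S ::= { S } S]
{S}S ⇒ {{S}S}S   [S ::= { S } S]
{{S}S}S ⇒ {{{S}S}S}S   [S ::= { S } S]
{{{S}S}S}S ⇒ {{{{S}S}S}S}S   [S ::= { S } S]
{{{{S}S}S}S}S ⇒ {{{{{}}S}S}S}S   [S ::= { }]
{{{{{}}S}S}S}S ⇒ {{{{{}}{}}S}S}S   [S ::= { }]
{{{{{}}{}}S}S}S ⇒ {{{{{}}{}}{}}S}S   [S ::= { }]
{{{{{}}{}}{}}S}S ⇒ {{{{{}}{}}{}}{}}S   [S ::= { }]
{{{{{}}{}}{}}{}}S ⇒ {{{{{}}{}}{}}{}}{}   [S ::= { }]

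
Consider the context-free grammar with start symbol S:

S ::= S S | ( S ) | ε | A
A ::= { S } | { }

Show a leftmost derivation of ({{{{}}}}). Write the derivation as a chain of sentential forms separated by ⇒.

S ⇒ (S) ⇒ (A) ⇒ ({S}) ⇒ ({A}) ⇒ ({{S}}) ⇒ ({{A}}) ⇒ ({{{S}}}) ⇒ ({{{A}}}) ⇒ ({{{{}}}})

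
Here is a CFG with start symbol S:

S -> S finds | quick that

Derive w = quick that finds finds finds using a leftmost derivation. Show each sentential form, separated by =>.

S => S finds => S finds finds => S finds finds finds => quick that finds finds finds

S => S finds   [S -> S finds]
S finds => S finds finds   [S -> S finds]
S finds finds => S finds finds finds   [S -> S finds]
S finds finds finds => quick that finds finds finds   [S -> quick that]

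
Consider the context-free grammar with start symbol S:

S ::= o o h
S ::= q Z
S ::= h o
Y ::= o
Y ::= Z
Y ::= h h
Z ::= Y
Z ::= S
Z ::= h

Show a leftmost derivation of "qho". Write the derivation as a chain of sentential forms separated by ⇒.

S ⇒ qZ   [S ::= q Z]
qZ ⇒ qS   [Z ::= S]
qS ⇒ qho   [S ::= h o]

S ⇒ qZ ⇒ qS ⇒ qho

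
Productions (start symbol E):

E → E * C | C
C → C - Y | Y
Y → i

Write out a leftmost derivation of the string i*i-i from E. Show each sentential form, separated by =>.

E => E*C => C*C => Y*C => i*C => i*C-Y => i*Y-Y => i*i-Y => i*i-i

E => E*C   [E → E * C]
E*C => C*C   [E → C]
C*C => Y*C   [C → Y]
Y*C => i*C   [Y → i]
i*C => i*C-Y   [C → C - Y]
i*C-Y => i*Y-Y   [C → Y]
i*Y-Y => i*i-Y   [Y → i]
i*i-Y => i*i-i   [Y → i]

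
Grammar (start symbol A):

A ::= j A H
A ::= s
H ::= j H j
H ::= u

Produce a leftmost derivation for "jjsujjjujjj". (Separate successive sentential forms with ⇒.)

A ⇒ jAH   [A ::= j A H]
jAH ⇒ jjAHH   [A ::= j A H]
jjAHH ⇒ jjsHH   [A ::= s]
jjsHH ⇒ jjsuH   [H ::= u]
jjsuH ⇒ jjsujHj   [H ::= j H j]
jjsujHj ⇒ jjsujjHjj   [H ::= j H j]
jjsujjHjj ⇒ jjsujjjHjjj   [H ::= j H j]
jjsujjjHjjj ⇒ jjsujjjujjj   [H ::= u]

A⇒jAH⇒jjAHH⇒jjsHH⇒jjsuH⇒jjsujHj⇒jjsujjHjj⇒jjsujjjHjjj⇒jjsujjjujjj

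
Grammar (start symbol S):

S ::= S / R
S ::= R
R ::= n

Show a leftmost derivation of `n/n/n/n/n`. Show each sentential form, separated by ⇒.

S⇒S/R⇒S/R/R⇒S/R/R/R⇒S/R/R/R/R⇒R/R/R/R/R⇒n/R/R/R/R⇒n/n/R/R/R⇒n/n/n/R/R⇒n/n/n/n/R⇒n/n/n/n/n

S ⇒ S/R   [S ::= S / R]
S/R ⇒ S/R/R   [S ::= S / R]
S/R/R ⇒ S/R/R/R   [S ::= S / R]
S/R/R/R ⇒ S/R/R/R/R   [S ::= S / R]
S/R/R/R/R ⇒ R/R/R/R/R   [S ::= R]
R/R/R/R/R ⇒ n/R/R/R/R   [R ::= n]
n/R/R/R/R ⇒ n/n/R/R/R   [R ::= n]
n/n/R/R/R ⇒ n/n/n/R/R   [R ::= n]
n/n/n/R/R ⇒ n/n/n/n/R   [R ::= n]
n/n/n/n/R ⇒ n/n/n/n/n   [R ::= n]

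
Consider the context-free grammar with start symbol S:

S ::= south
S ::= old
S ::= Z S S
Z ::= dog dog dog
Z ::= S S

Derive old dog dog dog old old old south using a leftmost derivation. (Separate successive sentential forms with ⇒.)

S ⇒ Z S S ⇒ S S S S ⇒ old S S S ⇒ old Z S S S S ⇒ old dog dog dog S S S S ⇒ old dog dog dog old S S S ⇒ old dog dog dog old old S S ⇒ old dog dog dog old old old S ⇒ old dog dog dog old old old south

S ⇒ Z S S   [S ::= Z S S]
Z S S ⇒ S S S S   [Z ::= S S]
S S S S ⇒ old S S S   [S ::= old]
old S S S ⇒ old Z S S S S   [S ::= Z S S]
old Z S S S S ⇒ old dog dog dog S S S S   [Z ::= dog dog dog]
old dog dog dog S S S S ⇒ old dog dog dog old S S S   [S ::= old]
old dog dog dog old S S S ⇒ old dog dog dog old old S S   [S ::= old]
old dog dog dog old old S S ⇒ old dog dog dog old old old S   [S ::= old]
old dog dog dog old old old S ⇒ old dog dog dog old old old south   [S ::= south]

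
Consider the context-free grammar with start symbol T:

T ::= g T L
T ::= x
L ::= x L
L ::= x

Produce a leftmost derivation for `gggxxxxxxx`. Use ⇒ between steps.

T ⇒ gTL   [T ::= g T L]
gTL ⇒ ggTLL   [T ::= g T L]
ggTLL ⇒ gggTLLL   [T ::= g T L]
gggTLLL ⇒ gggxLLL   [T ::= x]
gggxLLL ⇒ gggxxLLL   [L ::= x L]
gggxxLLL ⇒ gggxxxLLL   [L ::= x L]
gggxxxLLL ⇒ gggxxxxLL   [L ::= x]
gggxxxxLL ⇒ gggxxxxxLL   [L ::= x L]
gggxxxxxLL ⇒ gggxxxxxxL   [L ::= x]
gggxxxxxxL ⇒ gggxxxxxxx   [L ::= x]

T ⇒ gTL ⇒ ggTLL ⇒ gggTLLL ⇒ gggxLLL ⇒ gggxxLLL ⇒ gggxxxLLL ⇒ gggxxxxLL ⇒ gggxxxxxLL ⇒ gggxxxxxxL ⇒ gggxxxxxxx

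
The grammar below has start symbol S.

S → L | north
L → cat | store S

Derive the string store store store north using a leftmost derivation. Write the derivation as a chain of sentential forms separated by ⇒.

S ⇒ L ⇒ store S ⇒ store L ⇒ store store S ⇒ store store L ⇒ store store store S ⇒ store store store north

S ⇒ L   [S → L]
L ⇒ store S   [L → store S]
store S ⇒ store L   [S → L]
store L ⇒ store store S   [L → store S]
store store S ⇒ store store L   [S → L]
store store L ⇒ store store store S   [L → store S]
store store store S ⇒ store store store north   [S → north]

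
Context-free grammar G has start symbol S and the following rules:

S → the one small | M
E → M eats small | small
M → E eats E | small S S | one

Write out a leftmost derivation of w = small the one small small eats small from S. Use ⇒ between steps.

S ⇒ M   [S → M]
M ⇒ small S S   [M → small S S]
small S S ⇒ small the one small S   [S → the one small]
small the one small S ⇒ small the one small M   [S → M]
small the one small M ⇒ small the one small E eats E   [M → E eats E]
small the one small E eats E ⇒ small the one small small eats E   [E → small]
small the one small small eats E ⇒ small the one small small eats small   [E → small]

S ⇒ M ⇒ small S S ⇒ small the one small S ⇒ small the one small M ⇒ small the one small E eats E ⇒ small the one small small eats E ⇒ small the one small small eats small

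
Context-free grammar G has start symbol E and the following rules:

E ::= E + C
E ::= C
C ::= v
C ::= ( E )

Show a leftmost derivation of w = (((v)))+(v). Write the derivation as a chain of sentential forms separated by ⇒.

E ⇒ E+C ⇒ C+C ⇒ (E)+C ⇒ (C)+C ⇒ ((E))+C ⇒ ((C))+C ⇒ (((E)))+C ⇒ (((C)))+C ⇒ (((v)))+C ⇒ (((v)))+(E) ⇒ (((v)))+(C) ⇒ (((v)))+(v)

E ⇒ E+C   [E ::= E + C]
E+C ⇒ C+C   [E ::= C]
C+C ⇒ (E)+C   [C ::= ( E )]
(E)+C ⇒ (C)+C   [E ::= C]
(C)+C ⇒ ((E))+C   [C ::= ( E )]
((E))+C ⇒ ((C))+C   [E ::= C]
((C))+C ⇒ (((E)))+C   [C ::= ( E )]
(((E)))+C ⇒ (((C)))+C   [E ::= C]
(((C)))+C ⇒ (((v)))+C   [C ::= v]
(((v)))+C ⇒ (((v)))+(E)   [C ::= ( E )]
(((v)))+(E) ⇒ (((v)))+(C)   [E ::= C]
(((v)))+(C) ⇒ (((v)))+(v)   [C ::= v]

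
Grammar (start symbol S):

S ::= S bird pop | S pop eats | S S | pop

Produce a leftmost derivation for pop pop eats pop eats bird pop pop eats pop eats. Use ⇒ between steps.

S ⇒ S pop eats ⇒ S pop eats pop eats ⇒ S bird pop pop eats pop eats ⇒ S pop eats bird pop pop eats pop eats ⇒ S pop eats pop eats bird pop pop eats pop eats ⇒ pop pop eats pop eats bird pop pop eats pop eats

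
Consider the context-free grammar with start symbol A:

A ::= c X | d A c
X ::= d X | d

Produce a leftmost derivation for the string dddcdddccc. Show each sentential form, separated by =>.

A => dAc => ddAcc => dddAccc => dddcXccc => dddcdXccc => dddcddXccc => dddcdddccc

A => dAc   [A ::= d A c]
dAc => ddAcc   [A ::= d A c]
ddAcc => dddAccc   [A ::= d A c]
dddAccc => dddcXccc   [A ::= c X]
dddcXccc => dddcdXccc   [X ::= d X]
dddcdXccc => dddcddXccc   [X ::= d X]
dddcddXccc => dddcdddccc   [X ::= d]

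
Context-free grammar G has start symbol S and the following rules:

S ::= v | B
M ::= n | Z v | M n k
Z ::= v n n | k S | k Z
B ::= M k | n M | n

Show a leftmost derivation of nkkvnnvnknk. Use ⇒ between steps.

S ⇒ B   [S ::= B]
B ⇒ nM   [B ::= n M]
nM ⇒ nMnk   [M ::= M n k]
nMnk ⇒ nMnknk   [M ::= M n k]
nMnknk ⇒ nZvnknk   [M ::= Z v]
nZvnknk ⇒ nkZvnknk   [Z ::= k Z]
nkZvnknk ⇒ nkkZvnknk   [Z ::= k Z]
nkkZvnknk ⇒ nkkvnnvnknk   [Z ::= v n n]

S ⇒ B ⇒ nM ⇒ nMnk ⇒ nMnknk ⇒ nZvnknk ⇒ nkZvnknk ⇒ nkkZvnknk ⇒ nkkvnnvnknk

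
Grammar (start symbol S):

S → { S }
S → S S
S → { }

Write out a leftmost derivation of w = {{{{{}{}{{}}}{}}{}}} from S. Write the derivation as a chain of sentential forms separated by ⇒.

S⇒{S}⇒{{S}}⇒{{SS}}⇒{{{S}S}}⇒{{{SS}S}}⇒{{{{S}S}S}}⇒{{{{SS}S}S}}⇒{{{{SSS}S}S}}⇒{{{{{}SS}S}S}}⇒{{{{{}{}S}S}S}}⇒{{{{{}{}{S}}S}S}}⇒{{{{{}{}{{}}}S}S}}⇒{{{{{}{}{{}}}{}}S}}⇒{{{{{}{}{{}}}{}}{}}}

S ⇒ {S}   [S → { S }]
{S} ⇒ {{S}}   [S → { S }]
{{S}} ⇒ {{SS}}   [S → S S]
{{SS}} ⇒ {{{S}S}}   [S → { S }]
{{{S}S}} ⇒ {{{SS}S}}   [S → S S]
{{{SS}S}} ⇒ {{{{S}S}S}}   [S → { S }]
{{{{S}S}S}} ⇒ {{{{SS}S}S}}   [S → S S]
{{{{SS}S}S}} ⇒ {{{{SSS}S}S}}   [S → S S]
{{{{SSS}S}S}} ⇒ {{{{{}SS}S}S}}   [S → { }]
{{{{{}SS}S}S}} ⇒ {{{{{}{}S}S}S}}   [S → { }]
{{{{{}{}S}S}S}} ⇒ {{{{{}{}{S}}S}S}}   [S → { S }]
{{{{{}{}{S}}S}S}} ⇒ {{{{{}{}{{}}}S}S}}   [S → { }]
{{{{{}{}{{}}}S}S}} ⇒ {{{{{}{}{{}}}{}}S}}   [S → { }]
{{{{{}{}{{}}}{}}S}} ⇒ {{{{{}{}{{}}}{}}{}}}   [S → { }]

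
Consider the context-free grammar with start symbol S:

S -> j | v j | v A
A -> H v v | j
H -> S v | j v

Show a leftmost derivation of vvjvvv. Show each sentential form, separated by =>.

S => vA => vHvv => vSvvv => vvAvvv => vvjvvv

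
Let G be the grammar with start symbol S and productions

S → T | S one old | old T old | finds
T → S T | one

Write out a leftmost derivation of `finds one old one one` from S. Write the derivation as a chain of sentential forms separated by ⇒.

S ⇒ T   [S → T]
T ⇒ S T   [T → S T]
S T ⇒ T T   [S → T]
T T ⇒ S T T   [T → S T]
S T T ⇒ S one old T T   [S → S one old]
S one old T T ⇒ finds one old T T   [S → finds]
finds one old T T ⇒ finds one old one T   [T → one]
finds one old one T ⇒ finds one old one one   [T → one]

S ⇒ T ⇒ S T ⇒ T T ⇒ S T T ⇒ S one old T T ⇒ finds one old T T ⇒ finds one old one T ⇒ finds one old one one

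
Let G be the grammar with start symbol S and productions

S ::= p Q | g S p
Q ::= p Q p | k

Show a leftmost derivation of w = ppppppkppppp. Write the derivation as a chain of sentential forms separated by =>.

S => pQ   [S ::= p Q]
pQ => ppQp   [Q ::= p Q p]
ppQp => pppQpp   [Q ::= p Q p]
pppQpp => ppppQppp   [Q ::= p Q p]
ppppQppp => pppppQpppp   [Q ::= p Q p]
pppppQpppp => ppppppQppppp   [Q ::= p Q p]
ppppppQppppp => ppppppkppppp   [Q ::= k]

S => pQ => ppQp => pppQpp => ppppQppp => pppppQpppp => ppppppQppppp => ppppppkppppp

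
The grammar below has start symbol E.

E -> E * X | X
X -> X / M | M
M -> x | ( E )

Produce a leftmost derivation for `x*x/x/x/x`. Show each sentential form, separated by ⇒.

E ⇒ E*X   [E -> E * X]
E*X ⇒ X*X   [E -> X]
X*X ⇒ M*X   [X -> M]
M*X ⇒ x*X   [M -> x]
x*X ⇒ x*X/M   [X -> X / M]
x*X/M ⇒ x*X/M/M   [X -> X / M]
x*X/M/M ⇒ x*X/M/M/M   [X -> X / M]
x*X/M/M/M ⇒ x*M/M/M/M   [X -> M]
x*M/M/M/M ⇒ x*x/M/M/M   [M -> x]
x*x/M/M/M ⇒ x*x/x/M/M   [M -> x]
x*x/x/M/M ⇒ x*x/x/x/M   [M -> x]
x*x/x/x/M ⇒ x*x/x/x/x   [M -> x]

E ⇒ E*X ⇒ X*X ⇒ M*X ⇒ x*X ⇒ x*X/M ⇒ x*X/M/M ⇒ x*X/M/M/M ⇒ x*M/M/M/M ⇒ x*x/M/M/M ⇒ x*x/x/M/M ⇒ x*x/x/x/M ⇒ x*x/x/x/x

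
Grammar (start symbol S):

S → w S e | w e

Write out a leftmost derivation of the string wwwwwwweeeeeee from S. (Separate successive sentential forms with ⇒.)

S ⇒ wSe ⇒ wwSee ⇒ wwwSeee ⇒ wwwwSeeee ⇒ wwwwwSeeeee ⇒ wwwwwwSeeeeee ⇒ wwwwwwweeeeeee

S ⇒ wSe   [S → w S e]
wSe ⇒ wwSee   [S → w S e]
wwSee ⇒ wwwSeee   [S → w S e]
wwwSeee ⇒ wwwwSeeee   [S → w S e]
wwwwSeeee ⇒ wwwwwSeeeee   [S → w S e]
wwwwwSeeeee ⇒ wwwwwwSeeeeee   [S → w S e]
wwwwwwSeeeeee ⇒ wwwwwwweeeeeee   [S → w e]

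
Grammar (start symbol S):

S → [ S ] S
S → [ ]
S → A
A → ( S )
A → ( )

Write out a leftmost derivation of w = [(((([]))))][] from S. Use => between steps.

S => [S]S   [S → [ S ] S]
[S]S => [A]S   [S → A]
[A]S => [(S)]S   [A → ( S )]
[(S)]S => [(A)]S   [S → A]
[(A)]S => [((S))]S   [A → ( S )]
[((S))]S => [((A))]S   [S → A]
[((A))]S => [(((S)))]S   [A → ( S )]
[(((S)))]S => [(((A)))]S   [S → A]
[(((A)))]S => [((((S))))]S   [A → ( S )]
[((((S))))]S => [(((([]))))]S   [S → [ ]]
[(((([]))))]S => [(((([]))))][]   [S → [ ]]

S=>[S]S=>[A]S=>[(S)]S=>[(A)]S=>[((S))]S=>[((A))]S=>[(((S)))]S=>[(((A)))]S=>[((((S))))]S=>[(((([]))))]S=>[(((([]))))][]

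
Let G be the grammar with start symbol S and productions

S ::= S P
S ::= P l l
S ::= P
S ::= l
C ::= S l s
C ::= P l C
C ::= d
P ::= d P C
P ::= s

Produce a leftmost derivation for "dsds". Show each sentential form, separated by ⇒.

S ⇒ SP ⇒ PP ⇒ dPCP ⇒ dsCP ⇒ dsdP ⇒ dsds

S ⇒ SP   [S ::= S P]
SP ⇒ PP   [S ::= P]
PP ⇒ dPCP   [P ::= d P C]
dPCP ⇒ dsCP   [P ::= s]
dsCP ⇒ dsdP   [C ::= d]
dsdP ⇒ dsds   [P ::= s]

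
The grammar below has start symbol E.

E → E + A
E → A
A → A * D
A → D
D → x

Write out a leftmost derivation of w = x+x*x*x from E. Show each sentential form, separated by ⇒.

E⇒E+A⇒A+A⇒D+A⇒x+A⇒x+A*D⇒x+A*D*D⇒x+D*D*D⇒x+x*D*D⇒x+x*x*D⇒x+x*x*x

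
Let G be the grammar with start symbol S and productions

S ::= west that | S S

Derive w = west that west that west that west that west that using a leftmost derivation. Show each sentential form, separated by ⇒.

S ⇒ S S ⇒ S S S ⇒ S S S S ⇒ S S S S S ⇒ west that S S S S ⇒ west that west that S S S ⇒ west that west that west that S S ⇒ west that west that west that west that S ⇒ west that west that west that west that west that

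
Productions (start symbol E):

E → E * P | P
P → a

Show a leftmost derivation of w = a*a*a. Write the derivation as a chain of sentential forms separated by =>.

E => E*P => E*P*P => P*P*P => a*P*P => a*a*P => a*a*a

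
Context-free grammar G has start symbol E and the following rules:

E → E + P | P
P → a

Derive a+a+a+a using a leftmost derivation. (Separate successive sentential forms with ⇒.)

E⇒E+P⇒E+P+P⇒E+P+P+P⇒P+P+P+P⇒a+P+P+P⇒a+a+P+P⇒a+a+a+P⇒a+a+a+a

E ⇒ E+P   [E → E + P]
E+P ⇒ E+P+P   [E → E + P]
E+P+P ⇒ E+P+P+P   [E → E + P]
E+P+P+P ⇒ P+P+P+P   [E → P]
P+P+P+P ⇒ a+P+P+P   [P → a]
a+P+P+P ⇒ a+a+P+P   [P → a]
a+a+P+P ⇒ a+a+a+P   [P → a]
a+a+a+P ⇒ a+a+a+a   [P → a]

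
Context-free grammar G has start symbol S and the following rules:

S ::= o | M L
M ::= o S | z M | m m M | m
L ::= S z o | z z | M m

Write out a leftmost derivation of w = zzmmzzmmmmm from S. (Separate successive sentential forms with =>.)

S => ML => zML => zzML => zzmmML => zzmmzML => zzmmzzML => zzmmzzmmML => zzmmzzmmmL => zzmmzzmmmMm => zzmmzzmmmmm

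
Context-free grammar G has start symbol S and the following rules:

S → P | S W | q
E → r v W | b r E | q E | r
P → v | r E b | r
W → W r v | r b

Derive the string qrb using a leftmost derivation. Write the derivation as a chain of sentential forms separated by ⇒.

S ⇒ SW ⇒ qW ⇒ qrb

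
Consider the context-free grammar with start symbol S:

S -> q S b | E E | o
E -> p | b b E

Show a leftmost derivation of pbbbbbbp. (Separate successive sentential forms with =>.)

S => EE   [S -> E E]
EE => pE   [E -> p]
pE => pbbE   [E -> b b E]
pbbE => pbbbbE   [E -> b b E]
pbbbbE => pbbbbbbE   [E -> b b E]
pbbbbbbE => pbbbbbbp   [E -> p]

S => EE => pE => pbbE => pbbbbE => pbbbbbbE => pbbbbbbp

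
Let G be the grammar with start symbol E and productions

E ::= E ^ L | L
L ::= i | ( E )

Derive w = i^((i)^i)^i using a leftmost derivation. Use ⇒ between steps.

E ⇒ E^L   [E ::= E ^ L]
E^L ⇒ E^L^L   [E ::= E ^ L]
E^L^L ⇒ L^L^L   [E ::= L]
L^L^L ⇒ i^L^L   [L ::= i]
i^L^L ⇒ i^(E)^L   [L ::= ( E )]
i^(E)^L ⇒ i^(E^L)^L   [E ::= E ^ L]
i^(E^L)^L ⇒ i^(L^L)^L   [E ::= L]
i^(L^L)^L ⇒ i^((E)^L)^L   [L ::= ( E )]
i^((E)^L)^L ⇒ i^((L)^L)^L   [E ::= L]
i^((L)^L)^L ⇒ i^((i)^L)^L   [L ::= i]
i^((i)^L)^L ⇒ i^((i)^i)^L   [L ::= i]
i^((i)^i)^L ⇒ i^((i)^i)^i   [L ::= i]

E ⇒ E^L ⇒ E^L^L ⇒ L^L^L ⇒ i^L^L ⇒ i^(E)^L ⇒ i^(E^L)^L ⇒ i^(L^L)^L ⇒ i^((E)^L)^L ⇒ i^((L)^L)^L ⇒ i^((i)^L)^L ⇒ i^((i)^i)^L ⇒ i^((i)^i)^i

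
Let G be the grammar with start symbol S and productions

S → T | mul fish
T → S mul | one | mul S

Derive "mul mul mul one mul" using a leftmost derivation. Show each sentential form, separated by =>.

S => T => mul S => mul T => mul S mul => mul T mul => mul mul S mul => mul mul T mul => mul mul mul S mul => mul mul mul T mul => mul mul mul one mul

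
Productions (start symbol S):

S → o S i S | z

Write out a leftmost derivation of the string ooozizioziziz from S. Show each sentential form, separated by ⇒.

S ⇒ oSiS   [S → o S i S]
oSiS ⇒ ooSiSiS   [S → o S i S]
ooSiSiS ⇒ oooSiSiSiS   [S → o S i S]
oooSiSiSiS ⇒ oooziSiSiS   [S → z]
oooziSiSiS ⇒ oooziziSiS   [S → z]
oooziziSiS ⇒ ooozizioSiSiS   [S → o S i S]
ooozizioSiSiS ⇒ ooozizioziSiS   [S → z]
ooozizioziSiS ⇒ ooozizioziziS   [S → z]
ooozizioziziS ⇒ ooozizioziziz   [S → z]

S⇒oSiS⇒ooSiSiS⇒oooSiSiSiS⇒oooziSiSiS⇒oooziziSiS⇒ooozizioSiSiS⇒ooozizioziSiS⇒ooozizioziziS⇒ooozizioziziz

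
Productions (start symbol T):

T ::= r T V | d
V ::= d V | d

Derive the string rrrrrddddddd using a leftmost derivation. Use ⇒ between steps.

T ⇒ rTV ⇒ rrTVV ⇒ rrrTVVV ⇒ rrrrTVVVV ⇒ rrrrrTVVVVV ⇒ rrrrrdVVVVV ⇒ rrrrrddVVVV ⇒ rrrrrdddVVVV ⇒ rrrrrddddVVV ⇒ rrrrrdddddVV ⇒ rrrrrddddddV ⇒ rrrrrddddddd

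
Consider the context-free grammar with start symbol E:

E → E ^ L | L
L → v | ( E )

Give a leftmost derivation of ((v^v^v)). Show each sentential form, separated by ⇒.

E ⇒ L ⇒ (E) ⇒ (L) ⇒ ((E)) ⇒ ((E^L)) ⇒ ((E^L^L)) ⇒ ((L^L^L)) ⇒ ((v^L^L)) ⇒ ((v^v^L)) ⇒ ((v^v^v))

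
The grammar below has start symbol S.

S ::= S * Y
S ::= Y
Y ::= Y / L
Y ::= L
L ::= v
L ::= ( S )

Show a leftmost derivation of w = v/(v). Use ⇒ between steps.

S ⇒ Y   [S ::= Y]
Y ⇒ Y/L   [Y ::= Y / L]
Y/L ⇒ L/L   [Y ::= L]
L/L ⇒ v/L   [L ::= v]
v/L ⇒ v/(S)   [L ::= ( S )]
v/(S) ⇒ v/(Y)   [S ::= Y]
v/(Y) ⇒ v/(L)   [Y ::= L]
v/(L) ⇒ v/(v)   [L ::= v]

S ⇒ Y ⇒ Y/L ⇒ L/L ⇒ v/L ⇒ v/(S) ⇒ v/(Y) ⇒ v/(L) ⇒ v/(v)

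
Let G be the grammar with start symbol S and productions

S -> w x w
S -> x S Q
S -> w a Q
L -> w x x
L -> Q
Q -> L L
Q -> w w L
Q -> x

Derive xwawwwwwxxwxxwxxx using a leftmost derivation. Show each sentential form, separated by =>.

S => xSQ   [S -> x S Q]
xSQ => xwaQQ   [S -> w a Q]
xwaQQ => xwawwLQ   [Q -> w w L]
xwawwLQ => xwawwQQ   [L -> Q]
xwawwQQ => xwawwLLQ   [Q -> L L]
xwawwLLQ => xwawwQLQ   [L -> Q]
xwawwQLQ => xwawwwwLLQ   [Q -> w w L]
xwawwwwLLQ => xwawwwwQLQ   [L -> Q]
xwawwwwQLQ => xwawwwwLLLQ   [Q -> L L]
xwawwwwLLLQ => xwawwwwwxxLLQ   [L -> w x x]
xwawwwwwxxLLQ => xwawwwwwxxwxxLQ   [L -> w x x]
xwawwwwwxxwxxLQ => xwawwwwwxxwxxwxxQ   [L -> w x x]
xwawwwwwxxwxxwxxQ => xwawwwwwxxwxxwxxx   [Q -> x]

S => xSQ => xwaQQ => xwawwLQ => xwawwQQ => xwawwLLQ => xwawwQLQ => xwawwwwLLQ => xwawwwwQLQ => xwawwwwLLLQ => xwawwwwwxxLLQ => xwawwwwwxxwxxLQ => xwawwwwwxxwxxwxxQ => xwawwwwwxxwxxwxxx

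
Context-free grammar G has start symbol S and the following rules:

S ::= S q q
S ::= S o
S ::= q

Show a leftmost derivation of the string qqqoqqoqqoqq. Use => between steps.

S => Sqq   [S ::= S q q]
Sqq => Soqq   [S ::= S o]
Soqq => Sqqoqq   [S ::= S q q]
Sqqoqq => Soqqoqq   [S ::= S o]
Soqqoqq => Sqqoqqoqq   [S ::= S q q]
Sqqoqqoqq => Soqqoqqoqq   [S ::= S o]
Soqqoqqoqq => Sqqoqqoqqoqq   [S ::= S q q]
Sqqoqqoqqoqq => qqqoqqoqqoqq   [S ::= q]

S => Sqq => Soqq => Sqqoqq => Soqqoqq => Sqqoqqoqq => Soqqoqqoqq => Sqqoqqoqqoqq => qqqoqqoqqoqq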